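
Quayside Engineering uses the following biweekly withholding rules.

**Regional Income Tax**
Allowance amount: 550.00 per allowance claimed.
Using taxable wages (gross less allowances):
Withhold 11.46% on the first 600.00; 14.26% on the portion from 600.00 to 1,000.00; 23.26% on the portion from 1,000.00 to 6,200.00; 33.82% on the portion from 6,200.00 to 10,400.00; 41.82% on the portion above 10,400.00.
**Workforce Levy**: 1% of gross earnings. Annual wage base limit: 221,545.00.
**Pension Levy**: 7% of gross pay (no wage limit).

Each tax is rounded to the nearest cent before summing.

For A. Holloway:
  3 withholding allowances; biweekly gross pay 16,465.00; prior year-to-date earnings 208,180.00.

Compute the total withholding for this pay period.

5,888.31

Regional Income Tax: taxable = 16,465.00 − 3×550.00 = 14,815.00
  2,755.76 + 41.82% × (14,815.00 − 10,400.00) = 2,755.76 + 41.82% × 4,415.00 = 4,602.11
Workforce Levy: cap 221,545.00 − YTD 208,180.00 = 13,365.00 subject; 1% × 13,365.00 = 133.65
Pension Levy: 7% × 16,465.00 = 1,152.55
Total: 4,602.11 + 133.65 + 1,152.55 = 5,888.31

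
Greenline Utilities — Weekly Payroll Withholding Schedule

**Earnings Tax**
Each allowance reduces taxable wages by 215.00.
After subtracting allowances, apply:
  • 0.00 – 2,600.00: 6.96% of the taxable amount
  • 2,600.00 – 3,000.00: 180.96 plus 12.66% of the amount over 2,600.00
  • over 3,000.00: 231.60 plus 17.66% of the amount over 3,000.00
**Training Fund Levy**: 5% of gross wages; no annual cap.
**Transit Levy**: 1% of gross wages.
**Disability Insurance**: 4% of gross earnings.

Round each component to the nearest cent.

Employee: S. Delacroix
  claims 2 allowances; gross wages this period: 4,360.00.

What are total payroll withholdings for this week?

831.84

Earnings Tax: taxable = 4,360.00 − 2×215.00 = 3,930.00
  231.60 + 17.66% × (3,930.00 − 3,000.00) = 231.60 + 17.66% × 930.00 = 395.84
Training Fund Levy: 5% × 4,360.00 = 218.00
Transit Levy: 1% × 4,360.00 = 43.60
Disability Insurance: 4% × 4,360.00 = 174.40
Total: 395.84 + 218.00 + 43.60 + 174.40 = 831.84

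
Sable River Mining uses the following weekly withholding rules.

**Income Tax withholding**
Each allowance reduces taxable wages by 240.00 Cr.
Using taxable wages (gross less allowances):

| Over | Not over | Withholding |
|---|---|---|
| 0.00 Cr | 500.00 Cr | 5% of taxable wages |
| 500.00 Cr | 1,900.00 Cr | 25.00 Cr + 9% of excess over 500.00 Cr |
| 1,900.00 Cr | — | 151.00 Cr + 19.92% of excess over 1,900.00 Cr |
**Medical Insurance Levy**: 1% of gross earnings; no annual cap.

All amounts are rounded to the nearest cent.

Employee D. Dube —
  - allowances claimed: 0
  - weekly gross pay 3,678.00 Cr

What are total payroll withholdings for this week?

541.96 Cr

Income Tax: taxable = 3,678.00 Cr
  151.00 Cr + 19.92% × (3,678.00 Cr − 1,900.00 Cr) = 151.00 Cr + 19.92% × 1,778.00 Cr = 505.18 Cr
Medical Insurance Levy: 1% × 3,678.00 Cr = 36.78 Cr
Total: 505.18 Cr + 36.78 Cr = 541.96 Cr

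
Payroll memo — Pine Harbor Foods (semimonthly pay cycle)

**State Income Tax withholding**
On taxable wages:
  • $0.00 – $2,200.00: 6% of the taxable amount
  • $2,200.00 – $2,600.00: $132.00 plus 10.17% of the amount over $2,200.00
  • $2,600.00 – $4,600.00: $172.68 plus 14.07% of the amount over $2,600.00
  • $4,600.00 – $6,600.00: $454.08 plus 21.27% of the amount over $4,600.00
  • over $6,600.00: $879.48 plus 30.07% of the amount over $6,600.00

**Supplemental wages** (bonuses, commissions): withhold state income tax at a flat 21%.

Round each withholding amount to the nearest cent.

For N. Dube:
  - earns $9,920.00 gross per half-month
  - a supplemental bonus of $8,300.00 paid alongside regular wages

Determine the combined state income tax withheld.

State Income Tax: taxable = $9,920.00
  $879.48 + 30.07% × ($9,920.00 − $6,600.00) = $879.48 + 30.07% × $3,320.00 = $1,877.80
Supplemental (21% flat on bonus): 21% × $8,300.00 = $1,743.00
Total state income tax: $1,877.80 + $1,743.00 = $3,620.80

$3,620.80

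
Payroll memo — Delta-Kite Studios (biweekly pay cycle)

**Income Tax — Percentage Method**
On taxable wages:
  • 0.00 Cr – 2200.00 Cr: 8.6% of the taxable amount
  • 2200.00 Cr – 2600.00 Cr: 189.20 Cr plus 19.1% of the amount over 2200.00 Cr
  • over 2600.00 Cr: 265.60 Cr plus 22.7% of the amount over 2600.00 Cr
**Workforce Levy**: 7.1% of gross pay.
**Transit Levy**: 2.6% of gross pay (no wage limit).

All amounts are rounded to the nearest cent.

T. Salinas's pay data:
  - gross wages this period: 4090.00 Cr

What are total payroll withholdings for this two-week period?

Income Tax: taxable = 4090.00 Cr
  265.60 Cr + 22.7% × (4090.00 Cr − 2600.00 Cr) = 265.60 Cr + 22.7% × 1490.00 Cr = 603.83 Cr
Workforce Levy: 7.1% × 4090.00 Cr = 290.39 Cr
Transit Levy: 2.6% × 4090.00 Cr = 106.34 Cr
Total: 603.83 Cr + 290.39 Cr + 106.34 Cr = 1000.56 Cr

1000.56 Cr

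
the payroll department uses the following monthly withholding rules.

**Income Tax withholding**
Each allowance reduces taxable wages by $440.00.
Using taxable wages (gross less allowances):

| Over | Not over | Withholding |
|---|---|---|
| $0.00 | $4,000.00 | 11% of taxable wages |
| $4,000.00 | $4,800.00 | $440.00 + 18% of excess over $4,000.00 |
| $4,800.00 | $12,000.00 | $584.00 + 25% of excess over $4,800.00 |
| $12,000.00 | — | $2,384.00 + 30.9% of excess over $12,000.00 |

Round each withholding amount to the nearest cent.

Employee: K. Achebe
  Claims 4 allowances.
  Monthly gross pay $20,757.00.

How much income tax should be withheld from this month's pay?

Income Tax: taxable = $20,757.00 − 4×$440.00 = $18,997.00
  $2,384.00 + 30.9% × ($18,997.00 − $12,000.00) = $2,384.00 + 30.9% × $6,997.00 = $4,546.07

$4,546.07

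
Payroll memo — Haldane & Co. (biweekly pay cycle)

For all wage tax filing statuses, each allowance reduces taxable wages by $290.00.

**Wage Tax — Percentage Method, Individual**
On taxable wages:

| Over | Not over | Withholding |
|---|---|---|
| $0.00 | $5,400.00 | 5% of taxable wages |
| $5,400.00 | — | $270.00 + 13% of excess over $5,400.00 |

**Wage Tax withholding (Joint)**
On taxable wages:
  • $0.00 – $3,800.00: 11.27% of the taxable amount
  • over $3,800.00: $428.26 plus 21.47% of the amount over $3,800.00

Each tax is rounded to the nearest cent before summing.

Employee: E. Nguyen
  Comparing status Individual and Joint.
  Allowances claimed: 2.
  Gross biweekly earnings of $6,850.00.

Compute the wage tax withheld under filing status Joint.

Wage Tax (Joint): taxable = $6,850.00 − 2×$290.00 = $6,270.00
  $428.26 + 21.47% × ($6,270.00 − $3,800.00) = $428.26 + 21.47% × $2,470.00 = $958.57

$958.57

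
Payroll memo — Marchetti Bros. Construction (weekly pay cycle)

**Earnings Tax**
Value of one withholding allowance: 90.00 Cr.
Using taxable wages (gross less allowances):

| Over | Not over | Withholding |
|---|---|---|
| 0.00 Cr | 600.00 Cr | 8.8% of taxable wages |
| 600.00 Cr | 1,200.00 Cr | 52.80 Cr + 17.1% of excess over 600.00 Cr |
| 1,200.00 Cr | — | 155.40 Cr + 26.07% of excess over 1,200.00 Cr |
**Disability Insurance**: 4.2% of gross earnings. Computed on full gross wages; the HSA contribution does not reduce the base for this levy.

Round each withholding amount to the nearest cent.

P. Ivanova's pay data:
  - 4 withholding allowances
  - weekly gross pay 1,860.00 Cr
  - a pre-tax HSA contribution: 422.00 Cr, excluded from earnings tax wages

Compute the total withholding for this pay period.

Earnings Tax: taxable = 1,860.00 Cr − 422.00 Cr − 4×90.00 Cr = 1,078.00 Cr
  52.80 Cr + 17.1% × (1,078.00 Cr − 600.00 Cr) = 52.80 Cr + 17.1% × 478.00 Cr = 134.54 Cr
Disability Insurance: 4.2% × 1,860.00 Cr = 78.12 Cr
Total: 134.54 Cr + 78.12 Cr = 212.66 Cr

212.66 Cr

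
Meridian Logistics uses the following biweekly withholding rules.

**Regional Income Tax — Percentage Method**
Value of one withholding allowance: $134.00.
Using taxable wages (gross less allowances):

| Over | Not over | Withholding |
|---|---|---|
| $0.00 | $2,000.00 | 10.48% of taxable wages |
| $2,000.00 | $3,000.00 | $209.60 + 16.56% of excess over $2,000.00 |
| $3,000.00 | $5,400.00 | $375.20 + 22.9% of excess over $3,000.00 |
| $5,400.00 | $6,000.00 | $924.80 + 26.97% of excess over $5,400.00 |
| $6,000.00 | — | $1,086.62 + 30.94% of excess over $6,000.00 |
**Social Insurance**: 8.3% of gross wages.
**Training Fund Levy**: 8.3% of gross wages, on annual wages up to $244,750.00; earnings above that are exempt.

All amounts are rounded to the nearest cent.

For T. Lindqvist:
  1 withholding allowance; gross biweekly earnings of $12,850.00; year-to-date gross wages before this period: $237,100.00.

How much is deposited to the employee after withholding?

Regional Income Tax: taxable = $12,850.00 − 1×$134.00 = $12,716.00
  $1,086.62 + 30.94% × ($12,716.00 − $6,000.00) = $1,086.62 + 30.94% × $6,716.00 = $3,164.55
Social Insurance: 8.3% × $12,850.00 = $1,066.55
Training Fund Levy: cap $244,750.00 − YTD $237,100.00 = $7,650.00 subject; 8.3% × $7,650.00 = $634.95
Total withheld: $3,164.55 + $1,066.55 + $634.95 = $4,866.05
Net pay: $12,850.00 − $4,866.05 = $7,983.95

$7,983.95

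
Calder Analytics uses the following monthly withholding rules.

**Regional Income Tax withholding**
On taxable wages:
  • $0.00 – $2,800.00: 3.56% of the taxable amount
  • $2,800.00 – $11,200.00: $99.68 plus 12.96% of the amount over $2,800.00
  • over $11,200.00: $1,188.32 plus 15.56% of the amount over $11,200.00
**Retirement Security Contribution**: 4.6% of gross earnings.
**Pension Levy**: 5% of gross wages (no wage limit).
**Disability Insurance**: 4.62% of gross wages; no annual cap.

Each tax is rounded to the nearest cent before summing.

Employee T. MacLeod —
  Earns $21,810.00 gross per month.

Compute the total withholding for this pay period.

Regional Income Tax: taxable = $21,810.00
  $1,188.32 + 15.56% × ($21,810.00 − $11,200.00) = $1,188.32 + 15.56% × $10,610.00 = $2,839.24
Retirement Security Contribution: 4.6% × $21,810.00 = $1,003.26
Pension Levy: 5% × $21,810.00 = $1,090.50
Disability Insurance: 4.62% × $21,810.00 = $1,007.62
Total: $2,839.24 + $1,003.26 + $1,090.50 + $1,007.62 = $5,940.62

$5,940.62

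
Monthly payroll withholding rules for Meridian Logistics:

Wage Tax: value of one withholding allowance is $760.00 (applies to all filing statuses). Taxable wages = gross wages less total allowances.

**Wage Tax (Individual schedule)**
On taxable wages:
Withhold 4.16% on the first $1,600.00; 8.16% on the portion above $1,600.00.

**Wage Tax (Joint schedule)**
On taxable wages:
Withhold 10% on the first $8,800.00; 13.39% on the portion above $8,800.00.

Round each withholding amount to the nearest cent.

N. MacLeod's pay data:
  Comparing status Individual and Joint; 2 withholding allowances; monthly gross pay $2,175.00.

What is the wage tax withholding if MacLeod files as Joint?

$65.50

Wage Tax (Joint): taxable = $2,175.00 − 2×$760.00 = $655.00
  10% × $655.00 = $65.50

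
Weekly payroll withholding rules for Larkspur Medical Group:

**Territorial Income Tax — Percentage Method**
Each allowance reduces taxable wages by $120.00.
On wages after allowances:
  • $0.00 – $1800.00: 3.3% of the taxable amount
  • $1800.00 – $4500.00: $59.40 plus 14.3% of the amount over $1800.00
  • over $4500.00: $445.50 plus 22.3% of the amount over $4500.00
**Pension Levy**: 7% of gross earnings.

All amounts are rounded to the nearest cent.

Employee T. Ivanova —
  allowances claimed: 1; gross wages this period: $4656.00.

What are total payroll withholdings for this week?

$779.45

Territorial Income Tax: taxable = $4656.00 − 1×$120.00 = $4536.00
  $445.50 + 22.3% × ($4536.00 − $4500.00) = $445.50 + 22.3% × $36.00 = $453.53
Pension Levy: 7% × $4656.00 = $325.92
Total: $453.53 + $325.92 = $779.45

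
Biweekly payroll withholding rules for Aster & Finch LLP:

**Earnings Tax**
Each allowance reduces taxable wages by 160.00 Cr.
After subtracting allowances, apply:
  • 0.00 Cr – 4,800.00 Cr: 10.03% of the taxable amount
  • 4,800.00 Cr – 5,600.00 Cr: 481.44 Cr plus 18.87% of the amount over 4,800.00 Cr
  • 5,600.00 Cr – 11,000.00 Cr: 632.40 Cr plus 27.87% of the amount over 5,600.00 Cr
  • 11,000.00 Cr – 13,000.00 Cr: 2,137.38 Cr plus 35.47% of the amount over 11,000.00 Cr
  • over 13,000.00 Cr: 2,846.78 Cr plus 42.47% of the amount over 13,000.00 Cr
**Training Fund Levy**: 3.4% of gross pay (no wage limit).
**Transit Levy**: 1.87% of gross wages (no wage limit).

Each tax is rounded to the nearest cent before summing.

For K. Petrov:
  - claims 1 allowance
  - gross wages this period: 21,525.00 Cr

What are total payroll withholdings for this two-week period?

Earnings Tax: taxable = 21,525.00 Cr − 1×160.00 Cr = 21,365.00 Cr
  2,846.78 Cr + 42.47% × (21,365.00 Cr − 13,000.00 Cr) = 2,846.78 Cr + 42.47% × 8,365.00 Cr = 6,399.40 Cr
Training Fund Levy: 3.4% × 21,525.00 Cr = 731.85 Cr
Transit Levy: 1.87% × 21,525.00 Cr = 402.52 Cr
Total: 6,399.40 Cr + 731.85 Cr + 402.52 Cr = 7,533.77 Cr

7,533.77 Cr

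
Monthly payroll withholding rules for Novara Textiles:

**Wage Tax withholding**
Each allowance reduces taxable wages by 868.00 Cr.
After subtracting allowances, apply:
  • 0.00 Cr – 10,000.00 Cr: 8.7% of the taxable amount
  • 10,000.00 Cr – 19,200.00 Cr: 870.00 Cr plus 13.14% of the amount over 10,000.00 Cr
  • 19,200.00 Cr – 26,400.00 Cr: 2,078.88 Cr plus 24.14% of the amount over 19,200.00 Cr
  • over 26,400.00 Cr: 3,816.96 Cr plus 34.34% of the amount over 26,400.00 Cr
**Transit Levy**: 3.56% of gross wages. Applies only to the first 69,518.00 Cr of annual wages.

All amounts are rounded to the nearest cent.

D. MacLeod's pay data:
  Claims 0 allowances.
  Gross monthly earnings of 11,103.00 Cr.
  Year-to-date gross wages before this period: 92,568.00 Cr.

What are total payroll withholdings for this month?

1,014.93 Cr

Wage Tax: taxable = 11,103.00 Cr
  870.00 Cr + 13.14% × (11,103.00 Cr − 10,000.00 Cr) = 870.00 Cr + 13.14% × 1,103.00 Cr = 1,014.93 Cr
Transit Levy: YTD 92,568.00 Cr ≥ cap 69,518.00 Cr → 0.00 Cr
Total: 1,014.93 Cr + 0.00 Cr = 1,014.93 Cr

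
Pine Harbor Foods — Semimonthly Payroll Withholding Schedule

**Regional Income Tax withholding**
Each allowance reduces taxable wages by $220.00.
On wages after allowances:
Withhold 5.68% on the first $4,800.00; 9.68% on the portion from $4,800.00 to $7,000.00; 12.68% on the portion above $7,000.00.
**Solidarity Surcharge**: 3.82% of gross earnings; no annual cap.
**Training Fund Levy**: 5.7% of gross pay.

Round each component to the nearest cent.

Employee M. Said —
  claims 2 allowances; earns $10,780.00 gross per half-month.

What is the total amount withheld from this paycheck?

Regional Income Tax: taxable = $10,780.00 − 2×$220.00 = $10,340.00
  $485.60 + 12.68% × ($10,340.00 − $7,000.00) = $485.60 + 12.68% × $3,340.00 = $909.11
Solidarity Surcharge: 3.82% × $10,780.00 = $411.80
Training Fund Levy: 5.7% × $10,780.00 = $614.46
Total: $909.11 + $411.80 + $614.46 = $1,935.37

$1,935.37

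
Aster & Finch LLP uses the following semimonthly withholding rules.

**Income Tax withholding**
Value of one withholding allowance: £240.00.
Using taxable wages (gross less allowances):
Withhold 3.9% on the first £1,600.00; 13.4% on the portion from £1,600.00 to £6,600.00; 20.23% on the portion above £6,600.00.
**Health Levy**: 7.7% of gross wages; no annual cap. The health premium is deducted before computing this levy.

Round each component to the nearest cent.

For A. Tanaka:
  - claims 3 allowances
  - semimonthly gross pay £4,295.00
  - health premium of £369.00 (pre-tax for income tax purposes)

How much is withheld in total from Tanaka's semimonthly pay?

£579.90

Income Tax: taxable = £4,295.00 − £369.00 − 3×£240.00 = £3,206.00
  £62.40 + 13.4% × (£3,206.00 − £1,600.00) = £62.40 + 13.4% × £1,606.00 = £277.60
Health Levy: 7.7% × £3,926.00 = £302.30
Total: £277.60 + £302.30 = £579.90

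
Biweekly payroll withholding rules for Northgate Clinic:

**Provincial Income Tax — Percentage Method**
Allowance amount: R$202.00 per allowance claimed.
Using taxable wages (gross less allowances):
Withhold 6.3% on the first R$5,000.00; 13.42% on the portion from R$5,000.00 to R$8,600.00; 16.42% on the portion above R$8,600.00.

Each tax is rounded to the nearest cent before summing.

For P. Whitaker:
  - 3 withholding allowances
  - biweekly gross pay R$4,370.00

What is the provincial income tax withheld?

R$237.13

Provincial Income Tax: taxable = R$4,370.00 − 3×R$202.00 = R$3,764.00
  6.3% × R$3,764.00 = R$237.13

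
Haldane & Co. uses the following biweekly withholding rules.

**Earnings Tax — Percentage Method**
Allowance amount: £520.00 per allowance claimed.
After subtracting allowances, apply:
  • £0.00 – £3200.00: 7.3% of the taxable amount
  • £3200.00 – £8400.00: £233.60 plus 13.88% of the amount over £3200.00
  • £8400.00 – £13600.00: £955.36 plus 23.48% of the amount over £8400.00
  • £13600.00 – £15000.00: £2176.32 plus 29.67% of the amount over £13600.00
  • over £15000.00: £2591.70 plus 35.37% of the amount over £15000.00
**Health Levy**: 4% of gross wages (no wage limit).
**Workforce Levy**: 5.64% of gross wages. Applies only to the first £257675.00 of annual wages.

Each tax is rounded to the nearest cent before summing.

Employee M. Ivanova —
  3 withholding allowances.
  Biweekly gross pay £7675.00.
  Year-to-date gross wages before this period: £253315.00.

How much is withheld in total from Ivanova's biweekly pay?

Earnings Tax: taxable = £7675.00 − 3×£520.00 = £6115.00
  £233.60 + 13.88% × (£6115.00 − £3200.00) = £233.60 + 13.88% × £2915.00 = £638.20
Health Levy: 4% × £7675.00 = £307.00
Workforce Levy: cap £257675.00 − YTD £253315.00 = £4360.00 subject; 5.64% × £4360.00 = £245.90
Total: £638.20 + £307.00 + £245.90 = £1191.10

£1191.10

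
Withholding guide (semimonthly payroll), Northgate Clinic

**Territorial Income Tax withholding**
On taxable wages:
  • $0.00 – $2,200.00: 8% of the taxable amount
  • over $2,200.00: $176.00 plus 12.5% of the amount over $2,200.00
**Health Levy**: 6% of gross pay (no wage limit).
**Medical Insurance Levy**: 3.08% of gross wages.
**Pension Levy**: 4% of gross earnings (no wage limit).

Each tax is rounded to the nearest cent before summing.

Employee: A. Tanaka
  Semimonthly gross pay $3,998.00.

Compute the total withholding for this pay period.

Territorial Income Tax: taxable = $3,998.00
  $176.00 + 12.5% × ($3,998.00 − $2,200.00) = $176.00 + 12.5% × $1,798.00 = $400.75
Health Levy: 6% × $3,998.00 = $239.88
Medical Insurance Levy: 3.08% × $3,998.00 = $123.14
Pension Levy: 4% × $3,998.00 = $159.92
Total: $400.75 + $239.88 + $123.14 + $159.92 = $923.69

$923.69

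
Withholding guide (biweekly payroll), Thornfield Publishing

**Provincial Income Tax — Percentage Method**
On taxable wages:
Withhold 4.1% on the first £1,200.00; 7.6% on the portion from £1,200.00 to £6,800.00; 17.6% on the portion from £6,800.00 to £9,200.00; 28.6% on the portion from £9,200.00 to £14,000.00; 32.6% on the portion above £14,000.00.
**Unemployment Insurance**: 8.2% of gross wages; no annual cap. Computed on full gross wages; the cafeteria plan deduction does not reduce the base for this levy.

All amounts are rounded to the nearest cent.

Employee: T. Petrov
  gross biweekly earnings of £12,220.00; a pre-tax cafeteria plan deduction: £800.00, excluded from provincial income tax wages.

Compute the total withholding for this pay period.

£2,534.16

Provincial Income Tax: taxable = £12,220.00 − £800.00 = £11,420.00
  £897.20 + 28.6% × (£11,420.00 − £9,200.00) = £897.20 + 28.6% × £2,220.00 = £1,532.12
Unemployment Insurance: 8.2% × £12,220.00 = £1,002.04
Total: £1,532.12 + £1,002.04 = £2,534.16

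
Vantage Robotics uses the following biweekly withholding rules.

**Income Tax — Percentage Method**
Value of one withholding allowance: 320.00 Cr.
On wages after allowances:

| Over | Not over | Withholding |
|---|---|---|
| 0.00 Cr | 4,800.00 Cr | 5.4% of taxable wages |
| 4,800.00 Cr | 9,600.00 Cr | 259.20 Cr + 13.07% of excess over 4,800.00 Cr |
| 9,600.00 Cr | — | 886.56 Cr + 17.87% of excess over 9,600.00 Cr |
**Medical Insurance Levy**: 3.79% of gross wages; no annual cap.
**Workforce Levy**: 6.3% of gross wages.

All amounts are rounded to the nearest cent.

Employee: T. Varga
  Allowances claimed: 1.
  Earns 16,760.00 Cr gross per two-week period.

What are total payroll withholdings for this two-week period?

Income Tax: taxable = 16,760.00 Cr − 1×320.00 Cr = 16,440.00 Cr
  886.56 Cr + 17.87% × (16,440.00 Cr − 9,600.00 Cr) = 886.56 Cr + 17.87% × 6,840.00 Cr = 2,108.87 Cr
Medical Insurance Levy: 3.79% × 16,760.00 Cr = 635.20 Cr
Workforce Levy: 6.3% × 16,760.00 Cr = 1,055.88 Cr
Total: 2,108.87 Cr + 635.20 Cr + 1,055.88 Cr = 3,799.95 Cr

3,799.95 Cr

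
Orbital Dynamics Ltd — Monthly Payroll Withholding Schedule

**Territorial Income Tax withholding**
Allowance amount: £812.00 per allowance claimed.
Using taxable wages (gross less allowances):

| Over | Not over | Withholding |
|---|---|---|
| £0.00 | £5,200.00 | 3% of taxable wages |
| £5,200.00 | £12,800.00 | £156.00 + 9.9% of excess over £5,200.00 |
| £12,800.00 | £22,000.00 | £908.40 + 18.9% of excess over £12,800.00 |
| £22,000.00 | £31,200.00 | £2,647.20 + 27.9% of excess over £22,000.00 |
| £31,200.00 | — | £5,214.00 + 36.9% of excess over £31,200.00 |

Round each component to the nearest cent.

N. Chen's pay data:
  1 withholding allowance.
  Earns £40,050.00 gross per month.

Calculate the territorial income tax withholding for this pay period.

Territorial Income Tax: taxable = £40,050.00 − 1×£812.00 = £39,238.00
  £5,214.00 + 36.9% × (£39,238.00 − £31,200.00) = £5,214.00 + 36.9% × £8,038.00 = £8,180.02

£8,180.02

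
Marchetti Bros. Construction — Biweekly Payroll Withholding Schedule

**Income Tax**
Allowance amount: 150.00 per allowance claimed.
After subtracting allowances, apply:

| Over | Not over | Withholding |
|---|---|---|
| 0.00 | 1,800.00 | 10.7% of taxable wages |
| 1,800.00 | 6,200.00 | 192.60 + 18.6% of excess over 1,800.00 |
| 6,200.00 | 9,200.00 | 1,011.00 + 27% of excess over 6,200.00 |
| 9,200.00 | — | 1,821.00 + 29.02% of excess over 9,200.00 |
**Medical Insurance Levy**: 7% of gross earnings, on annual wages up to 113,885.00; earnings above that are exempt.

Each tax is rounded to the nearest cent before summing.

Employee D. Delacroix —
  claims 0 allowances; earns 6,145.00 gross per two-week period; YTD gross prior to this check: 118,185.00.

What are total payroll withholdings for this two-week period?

1,000.77

Income Tax: taxable = 6,145.00
  192.60 + 18.6% × (6,145.00 − 1,800.00) = 192.60 + 18.6% × 4,345.00 = 1,000.77
Medical Insurance Levy: YTD 118,185.00 ≥ cap 113,885.00 → 0.00
Total: 1,000.77 + 0.00 = 1,000.77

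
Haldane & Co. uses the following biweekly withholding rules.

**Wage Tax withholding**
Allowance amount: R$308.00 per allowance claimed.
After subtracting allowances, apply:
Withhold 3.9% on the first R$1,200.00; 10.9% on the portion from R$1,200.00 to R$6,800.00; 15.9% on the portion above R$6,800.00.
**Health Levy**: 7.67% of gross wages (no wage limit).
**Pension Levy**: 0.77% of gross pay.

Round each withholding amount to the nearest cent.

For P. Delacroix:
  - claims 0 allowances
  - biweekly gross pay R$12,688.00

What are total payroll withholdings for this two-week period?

R$2,664.26

Wage Tax: taxable = R$12,688.00
  R$657.20 + 15.9% × (R$12,688.00 − R$6,800.00) = R$657.20 + 15.9% × R$5,888.00 = R$1,593.39
Health Levy: 7.67% × R$12,688.00 = R$973.17
Pension Levy: 0.77% × R$12,688.00 = R$97.70
Total: R$1,593.39 + R$973.17 + R$97.70 = R$2,664.26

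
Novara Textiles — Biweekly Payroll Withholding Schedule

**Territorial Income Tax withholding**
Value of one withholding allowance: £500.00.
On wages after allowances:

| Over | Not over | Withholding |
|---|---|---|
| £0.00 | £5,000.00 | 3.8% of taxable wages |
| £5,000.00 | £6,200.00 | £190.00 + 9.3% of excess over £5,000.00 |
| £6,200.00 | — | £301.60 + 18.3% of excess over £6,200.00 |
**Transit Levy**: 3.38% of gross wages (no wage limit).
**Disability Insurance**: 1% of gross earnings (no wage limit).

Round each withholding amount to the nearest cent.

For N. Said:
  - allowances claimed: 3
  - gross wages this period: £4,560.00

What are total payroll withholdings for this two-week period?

£316.01

Territorial Income Tax: taxable = £4,560.00 − 3×£500.00 = £3,060.00
  3.8% × £3,060.00 = £116.28
Transit Levy: 3.38% × £4,560.00 = £154.13
Disability Insurance: 1% × £4,560.00 = £45.60
Total: £116.28 + £154.13 + £45.60 = £316.01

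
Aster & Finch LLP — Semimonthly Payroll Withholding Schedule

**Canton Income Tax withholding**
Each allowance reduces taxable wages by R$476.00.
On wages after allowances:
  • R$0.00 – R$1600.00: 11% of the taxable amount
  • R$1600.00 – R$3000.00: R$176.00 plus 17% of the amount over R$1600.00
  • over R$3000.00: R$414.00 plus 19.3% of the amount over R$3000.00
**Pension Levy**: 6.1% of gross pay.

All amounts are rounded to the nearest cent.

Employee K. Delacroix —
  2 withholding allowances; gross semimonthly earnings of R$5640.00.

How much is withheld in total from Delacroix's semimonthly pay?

R$1083.82

Canton Income Tax: taxable = R$5640.00 − 2×R$476.00 = R$4688.00
  R$414.00 + 19.3% × (R$4688.00 − R$3000.00) = R$414.00 + 19.3% × R$1688.00 = R$739.78
Pension Levy: 6.1% × R$5640.00 = R$344.04
Total: R$739.78 + R$344.04 = R$1083.82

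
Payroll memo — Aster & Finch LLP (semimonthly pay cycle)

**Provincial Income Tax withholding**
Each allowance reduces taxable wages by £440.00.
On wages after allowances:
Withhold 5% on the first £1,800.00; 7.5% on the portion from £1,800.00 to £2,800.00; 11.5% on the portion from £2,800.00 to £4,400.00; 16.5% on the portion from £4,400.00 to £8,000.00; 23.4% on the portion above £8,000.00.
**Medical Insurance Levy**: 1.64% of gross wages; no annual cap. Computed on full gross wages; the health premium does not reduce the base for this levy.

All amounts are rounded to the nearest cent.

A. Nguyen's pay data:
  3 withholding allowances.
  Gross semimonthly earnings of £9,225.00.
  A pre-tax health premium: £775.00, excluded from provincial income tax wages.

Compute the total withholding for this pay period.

£950.74

Provincial Income Tax: taxable = £9,225.00 − £775.00 − 3×£440.00 = £7,130.00
  £349.00 + 16.5% × (£7,130.00 − £4,400.00) = £349.00 + 16.5% × £2,730.00 = £799.45
Medical Insurance Levy: 1.64% × £9,225.00 = £151.29
Total: £799.45 + £151.29 = £950.74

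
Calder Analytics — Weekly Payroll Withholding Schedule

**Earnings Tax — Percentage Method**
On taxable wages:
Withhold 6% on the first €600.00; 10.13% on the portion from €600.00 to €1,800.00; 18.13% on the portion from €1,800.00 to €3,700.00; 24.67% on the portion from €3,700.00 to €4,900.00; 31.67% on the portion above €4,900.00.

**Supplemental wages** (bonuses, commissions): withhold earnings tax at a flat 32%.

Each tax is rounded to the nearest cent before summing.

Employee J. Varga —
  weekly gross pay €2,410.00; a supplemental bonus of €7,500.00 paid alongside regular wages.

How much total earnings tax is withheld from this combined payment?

Earnings Tax: taxable = €2,410.00
  €157.56 + 18.13% × (€2,410.00 − €1,800.00) = €157.56 + 18.13% × €610.00 = €268.15
Supplemental (32% flat on bonus): 32% × €7,500.00 = €2,400.00
Total earnings tax: €268.15 + €2,400.00 = €2,668.15

€2,668.15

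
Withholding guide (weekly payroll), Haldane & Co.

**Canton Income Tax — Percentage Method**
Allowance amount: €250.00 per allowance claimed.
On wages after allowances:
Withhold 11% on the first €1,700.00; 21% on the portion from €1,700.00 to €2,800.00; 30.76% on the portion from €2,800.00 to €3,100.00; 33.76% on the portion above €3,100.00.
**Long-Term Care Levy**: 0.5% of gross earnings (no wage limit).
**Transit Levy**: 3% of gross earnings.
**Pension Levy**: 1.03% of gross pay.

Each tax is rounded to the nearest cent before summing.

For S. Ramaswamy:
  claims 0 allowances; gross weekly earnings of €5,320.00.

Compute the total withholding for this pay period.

€1,500.75

Canton Income Tax: taxable = €5,320.00
  €510.28 + 33.76% × (€5,320.00 − €3,100.00) = €510.28 + 33.76% × €2,220.00 = €1,259.75
Long-Term Care Levy: 0.5% × €5,320.00 = €26.60
Transit Levy: 3% × €5,320.00 = €159.60
Pension Levy: 1.03% × €5,320.00 = €54.80
Total: €1,259.75 + €26.60 + €159.60 + €54.80 = €1,500.75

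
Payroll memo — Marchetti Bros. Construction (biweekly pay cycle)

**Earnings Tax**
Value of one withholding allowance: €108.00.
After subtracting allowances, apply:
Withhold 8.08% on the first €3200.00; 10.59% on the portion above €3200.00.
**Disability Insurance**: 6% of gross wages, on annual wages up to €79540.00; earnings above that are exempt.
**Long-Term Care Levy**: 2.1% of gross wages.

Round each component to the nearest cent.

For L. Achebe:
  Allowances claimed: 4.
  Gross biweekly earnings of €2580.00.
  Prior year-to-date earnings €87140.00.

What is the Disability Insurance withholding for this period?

Disability Insurance: YTD €87140.00 ≥ cap €79540.00 → €0.00

€0.00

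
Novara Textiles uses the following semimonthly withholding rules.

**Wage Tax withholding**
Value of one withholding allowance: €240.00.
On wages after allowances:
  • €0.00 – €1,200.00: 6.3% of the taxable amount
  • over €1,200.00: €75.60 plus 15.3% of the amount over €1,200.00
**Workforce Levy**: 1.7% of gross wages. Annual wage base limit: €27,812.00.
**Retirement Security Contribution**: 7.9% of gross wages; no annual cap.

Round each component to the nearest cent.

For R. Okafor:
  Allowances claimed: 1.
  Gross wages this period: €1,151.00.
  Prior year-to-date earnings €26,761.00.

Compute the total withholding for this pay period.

€166.19

Wage Tax: taxable = €1,151.00 − 1×€240.00 = €911.00
  6.3% × €911.00 = €57.39
Workforce Levy: cap €27,812.00 − YTD €26,761.00 = €1,051.00 subject; 1.7% × €1,051.00 = €17.87
Retirement Security Contribution: 7.9% × €1,151.00 = €90.93
Total: €57.39 + €17.87 + €90.93 = €166.19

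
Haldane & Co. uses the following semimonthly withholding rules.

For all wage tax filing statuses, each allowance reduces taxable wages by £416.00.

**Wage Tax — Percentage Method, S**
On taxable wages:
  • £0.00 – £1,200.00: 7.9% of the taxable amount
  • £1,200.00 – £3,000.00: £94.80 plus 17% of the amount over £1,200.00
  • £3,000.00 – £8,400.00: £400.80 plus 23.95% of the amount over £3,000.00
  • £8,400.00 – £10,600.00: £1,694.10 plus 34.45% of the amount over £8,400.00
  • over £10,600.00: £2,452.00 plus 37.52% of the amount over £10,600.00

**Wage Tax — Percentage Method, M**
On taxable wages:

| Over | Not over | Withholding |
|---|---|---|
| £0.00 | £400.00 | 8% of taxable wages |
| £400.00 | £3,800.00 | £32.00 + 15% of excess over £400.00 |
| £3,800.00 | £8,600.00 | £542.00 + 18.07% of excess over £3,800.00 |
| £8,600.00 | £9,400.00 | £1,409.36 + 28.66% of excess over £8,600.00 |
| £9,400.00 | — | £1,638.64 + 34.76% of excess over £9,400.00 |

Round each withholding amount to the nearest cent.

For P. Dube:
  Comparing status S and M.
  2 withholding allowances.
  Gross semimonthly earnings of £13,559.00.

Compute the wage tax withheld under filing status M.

£2,795.11

Wage Tax (M): taxable = £13,559.00 − 2×£416.00 = £12,727.00
  £1,638.64 + 34.76% × (£12,727.00 − £9,400.00) = £1,638.64 + 34.76% × £3,327.00 = £2,795.11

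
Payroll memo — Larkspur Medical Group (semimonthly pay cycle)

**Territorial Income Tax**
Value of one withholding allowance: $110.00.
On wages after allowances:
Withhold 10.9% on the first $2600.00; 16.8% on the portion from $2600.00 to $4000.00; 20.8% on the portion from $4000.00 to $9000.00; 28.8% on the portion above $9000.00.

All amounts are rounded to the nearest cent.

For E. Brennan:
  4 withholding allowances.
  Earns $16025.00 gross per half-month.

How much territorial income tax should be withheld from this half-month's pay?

$3455.08

Territorial Income Tax: taxable = $16025.00 − 4×$110.00 = $15585.00
  $1558.60 + 28.8% × ($15585.00 − $9000.00) = $1558.60 + 28.8% × $6585.00 = $3455.08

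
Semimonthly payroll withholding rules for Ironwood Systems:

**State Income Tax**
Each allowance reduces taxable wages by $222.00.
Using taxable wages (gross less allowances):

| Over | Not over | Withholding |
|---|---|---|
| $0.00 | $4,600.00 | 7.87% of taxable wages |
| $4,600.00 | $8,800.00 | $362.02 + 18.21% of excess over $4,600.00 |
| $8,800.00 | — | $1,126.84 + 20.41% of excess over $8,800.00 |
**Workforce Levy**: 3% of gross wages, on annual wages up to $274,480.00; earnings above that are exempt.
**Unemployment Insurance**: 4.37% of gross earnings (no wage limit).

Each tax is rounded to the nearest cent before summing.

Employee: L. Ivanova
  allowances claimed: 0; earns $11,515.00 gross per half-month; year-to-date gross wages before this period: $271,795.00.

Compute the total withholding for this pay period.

State Income Tax: taxable = $11,515.00
  $1,126.84 + 20.41% × ($11,515.00 − $8,800.00) = $1,126.84 + 20.41% × $2,715.00 = $1,680.97
Workforce Levy: cap $274,480.00 − YTD $271,795.00 = $2,685.00 subject; 3% × $2,685.00 = $80.55
Unemployment Insurance: 4.37% × $11,515.00 = $503.21
Total: $1,680.97 + $80.55 + $503.21 = $2,264.73

$2,264.73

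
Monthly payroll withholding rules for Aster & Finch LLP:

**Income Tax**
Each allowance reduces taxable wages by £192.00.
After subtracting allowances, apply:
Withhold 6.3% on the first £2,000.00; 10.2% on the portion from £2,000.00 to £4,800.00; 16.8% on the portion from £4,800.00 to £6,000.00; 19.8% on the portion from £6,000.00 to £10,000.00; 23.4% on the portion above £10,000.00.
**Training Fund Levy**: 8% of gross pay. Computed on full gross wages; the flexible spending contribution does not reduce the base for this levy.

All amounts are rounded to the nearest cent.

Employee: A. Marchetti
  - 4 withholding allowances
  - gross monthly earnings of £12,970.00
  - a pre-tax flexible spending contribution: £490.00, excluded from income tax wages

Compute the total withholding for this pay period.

Income Tax: taxable = £12,970.00 − £490.00 − 4×£192.00 = £11,712.00
  £1,405.20 + 23.4% × (£11,712.00 − £10,000.00) = £1,405.20 + 23.4% × £1,712.00 = £1,805.81
Training Fund Levy: 8% × £12,970.00 = £1,037.60
Total: £1,805.81 + £1,037.60 = £2,843.41

£2,843.41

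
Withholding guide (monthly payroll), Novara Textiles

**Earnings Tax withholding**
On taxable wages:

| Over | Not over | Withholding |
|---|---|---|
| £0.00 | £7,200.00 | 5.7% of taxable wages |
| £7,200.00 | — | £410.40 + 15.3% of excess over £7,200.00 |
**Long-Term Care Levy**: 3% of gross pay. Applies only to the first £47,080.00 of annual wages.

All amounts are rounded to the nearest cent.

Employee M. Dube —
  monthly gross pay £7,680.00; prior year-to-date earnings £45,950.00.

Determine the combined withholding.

£517.74

Earnings Tax: taxable = £7,680.00
  £410.40 + 15.3% × (£7,680.00 − £7,200.00) = £410.40 + 15.3% × £480.00 = £483.84
Long-Term Care Levy: cap £47,080.00 − YTD £45,950.00 = £1,130.00 subject; 3% × £1,130.00 = £33.90
Total: £483.84 + £33.90 = £517.74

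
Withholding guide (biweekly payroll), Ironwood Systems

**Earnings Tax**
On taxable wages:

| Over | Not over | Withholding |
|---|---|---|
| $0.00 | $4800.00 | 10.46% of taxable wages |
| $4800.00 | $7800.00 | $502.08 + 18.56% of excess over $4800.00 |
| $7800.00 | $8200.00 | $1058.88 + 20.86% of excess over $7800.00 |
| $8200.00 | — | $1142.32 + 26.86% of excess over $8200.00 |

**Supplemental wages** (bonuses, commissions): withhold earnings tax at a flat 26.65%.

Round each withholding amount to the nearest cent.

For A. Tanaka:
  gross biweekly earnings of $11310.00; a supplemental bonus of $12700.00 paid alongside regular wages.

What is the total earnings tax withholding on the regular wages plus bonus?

$5362.22

Earnings Tax: taxable = $11310.00
  $1142.32 + 26.86% × ($11310.00 − $8200.00) = $1142.32 + 26.86% × $3110.00 = $1977.67
Supplemental (26.65% flat on bonus): 26.65% × $12700.00 = $3384.55
Total earnings tax: $1977.67 + $3384.55 = $5362.22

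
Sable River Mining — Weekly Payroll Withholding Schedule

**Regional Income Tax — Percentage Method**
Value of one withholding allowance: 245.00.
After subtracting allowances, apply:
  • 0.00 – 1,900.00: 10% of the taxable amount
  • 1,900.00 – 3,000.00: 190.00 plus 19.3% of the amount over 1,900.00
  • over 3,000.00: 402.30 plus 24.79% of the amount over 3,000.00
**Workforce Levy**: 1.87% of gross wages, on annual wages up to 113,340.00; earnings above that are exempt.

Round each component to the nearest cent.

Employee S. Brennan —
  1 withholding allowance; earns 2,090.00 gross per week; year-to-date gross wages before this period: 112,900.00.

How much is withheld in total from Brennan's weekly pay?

192.73

Regional Income Tax: taxable = 2,090.00 − 1×245.00 = 1,845.00
  10% × 1,845.00 = 184.50
Workforce Levy: cap 113,340.00 − YTD 112,900.00 = 440.00 subject; 1.87% × 440.00 = 8.23
Total: 184.50 + 8.23 = 192.73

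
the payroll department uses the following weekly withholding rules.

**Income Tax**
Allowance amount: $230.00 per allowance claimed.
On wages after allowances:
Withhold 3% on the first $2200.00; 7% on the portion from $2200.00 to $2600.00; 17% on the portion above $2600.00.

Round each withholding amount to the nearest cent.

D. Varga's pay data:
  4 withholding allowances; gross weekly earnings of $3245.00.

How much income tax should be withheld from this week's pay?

$74.75

Income Tax: taxable = $3245.00 − 4×$230.00 = $2325.00
  $66.00 + 7% × ($2325.00 − $2200.00) = $66.00 + 7% × $125.00 = $74.75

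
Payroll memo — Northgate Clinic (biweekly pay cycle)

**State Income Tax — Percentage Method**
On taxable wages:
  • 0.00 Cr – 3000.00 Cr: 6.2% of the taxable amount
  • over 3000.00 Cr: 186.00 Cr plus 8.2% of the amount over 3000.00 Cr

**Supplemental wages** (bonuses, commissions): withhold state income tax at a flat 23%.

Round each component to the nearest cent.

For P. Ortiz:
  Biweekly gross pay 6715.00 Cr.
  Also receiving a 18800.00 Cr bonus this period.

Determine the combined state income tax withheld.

4814.63 Cr

State Income Tax: taxable = 6715.00 Cr
  186.00 Cr + 8.2% × (6715.00 Cr − 3000.00 Cr) = 186.00 Cr + 8.2% × 3715.00 Cr = 490.63 Cr
Supplemental (23% flat on bonus): 23% × 18800.00 Cr = 4324.00 Cr
Total state income tax: 490.63 Cr + 4324.00 Cr = 4814.63 Cr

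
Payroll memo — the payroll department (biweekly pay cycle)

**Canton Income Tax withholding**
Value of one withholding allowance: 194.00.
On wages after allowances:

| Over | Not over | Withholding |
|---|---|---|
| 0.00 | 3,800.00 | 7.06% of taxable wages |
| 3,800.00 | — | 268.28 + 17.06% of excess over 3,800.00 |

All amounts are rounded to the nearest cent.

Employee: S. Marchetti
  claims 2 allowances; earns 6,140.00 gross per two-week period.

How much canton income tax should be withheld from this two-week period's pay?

601.29

Canton Income Tax: taxable = 6,140.00 − 2×194.00 = 5,752.00
  268.28 + 17.06% × (5,752.00 − 3,800.00) = 268.28 + 17.06% × 1,952.00 = 601.29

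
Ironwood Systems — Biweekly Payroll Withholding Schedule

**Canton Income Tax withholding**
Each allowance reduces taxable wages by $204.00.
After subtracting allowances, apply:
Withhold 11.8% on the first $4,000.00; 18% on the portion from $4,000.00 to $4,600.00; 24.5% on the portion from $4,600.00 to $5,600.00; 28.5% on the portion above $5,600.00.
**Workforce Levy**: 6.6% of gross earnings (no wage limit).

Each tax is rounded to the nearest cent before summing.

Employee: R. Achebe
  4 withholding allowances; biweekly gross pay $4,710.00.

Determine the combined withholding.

Canton Income Tax: taxable = $4,710.00 − 4×$204.00 = $3,894.00
  11.8% × $3,894.00 = $459.49
Workforce Levy: 6.6% × $4,710.00 = $310.86
Total: $459.49 + $310.86 = $770.35

$770.35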